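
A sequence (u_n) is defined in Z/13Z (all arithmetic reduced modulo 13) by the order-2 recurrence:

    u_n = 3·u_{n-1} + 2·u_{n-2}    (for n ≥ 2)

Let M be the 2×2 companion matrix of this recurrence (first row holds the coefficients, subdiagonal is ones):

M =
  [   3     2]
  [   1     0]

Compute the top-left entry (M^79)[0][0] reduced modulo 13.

(M^79)[0][0] is the top entry after applying M 79 times to the unit state (1, 0). Equivalently it is h_{80} for the auxiliary sequence (h_n) obeying the same recurrence with h_1 = 1 and h_i = 0 for 0 ≤ i < 1:
h_2 = 3·1 + 2·0 = 3
h_3 = 3·3 + 2·1 = 11
h_4 = 3·11 + 2·3 = 0
h_5 = 3·0 + 2·11 = 9
h_6 = 3·9 + 2·0 = 1
h_7 = 3·1 + 2·9 = 8
h_8 = 3·8 + 2·1 = 0
h_9 = 3·0 + 2·8 = 3
h_10 = 3·3 + 2·0 = 9
h_11 = 3·9 + 2·3 = 7
h_12 = 3·7 + 2·9 = 0
h_13 = 3·0 + 2·7 = 1
(h_12, h_13) = (0, 1) = (h_0, h_1), so the sequence has period 12.
80 ≡ 8 (mod 12), hence h_80 = h_8 = 0.

0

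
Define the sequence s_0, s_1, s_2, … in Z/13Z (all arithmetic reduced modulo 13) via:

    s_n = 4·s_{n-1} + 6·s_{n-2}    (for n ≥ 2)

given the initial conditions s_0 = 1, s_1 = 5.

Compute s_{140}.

s_2 = 4·5 + 6·1 = 0
s_3 = 4·0 + 6·5 = 4
s_4 = 4·4 + 6·0 = 3
s_5 = 4·3 + 6·4 = 10
s_6 = 4·10 + 6·3 = 6
s_7 = 4·6 + 6·10 = 6
s_8 = 4·6 + 6·6 = 8
s_9 = 4·8 + 6·6 = 3
s_10 = 4·3 + 6·8 = 8
s_11 = 4·8 + 6·3 = 11
s_12 = 4·11 + 6·8 = 1
s_13 = 4·1 + 6·11 = 5
(s_12, s_13) = (1, 5) = (s_0, s_1), so the sequence has period 12.
140 ≡ 8 (mod 12), hence s_140 = s_8 = 8.

8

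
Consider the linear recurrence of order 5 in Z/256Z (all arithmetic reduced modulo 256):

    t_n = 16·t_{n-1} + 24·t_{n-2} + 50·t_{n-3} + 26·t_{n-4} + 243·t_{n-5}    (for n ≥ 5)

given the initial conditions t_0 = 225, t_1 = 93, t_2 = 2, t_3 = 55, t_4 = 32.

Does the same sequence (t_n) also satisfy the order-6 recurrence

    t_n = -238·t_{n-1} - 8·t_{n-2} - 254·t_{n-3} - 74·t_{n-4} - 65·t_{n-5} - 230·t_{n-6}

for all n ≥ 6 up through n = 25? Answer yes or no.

yes

Terms t_0..t_25: 225, 93, 2, 55, 32, 145, 73, 228, 223, 172, 61, 241, 114, 199, 168, 205, 197, 196, 183, 148, 73, 21, 178, 23, 32, 89
n=6: candidate gives 73, actual t_6 = 73 ✓
n=7: candidate gives 228, actual t_7 = 228 ✓
n=8: candidate gives 223, actual t_8 = 223 ✓
n=9: candidate gives 172, actual t_9 = 172 ✓
n=10: candidate gives 61, actual t_10 = 61 ✓
n=11: candidate gives 241, actual t_11 = 241 ✓
n=12: candidate gives 114, actual t_12 = 114 ✓
n=13: candidate gives 199, actual t_13 = 199 ✓
n=14: candidate gives 168, actual t_14 = 168 ✓
n=15: candidate gives 205, actual t_15 = 205 ✓
n=16: candidate gives 197, actual t_16 = 197 ✓
n=17: candidate gives 196, actual t_17 = 196 ✓
n=18: candidate gives 183, actual t_18 = 183 ✓
n=19: candidate gives 148, actual t_19 = 148 ✓
n=20: candidate gives 73, actual t_20 = 73 ✓
n=21: candidate gives 21, actual t_21 = 21 ✓
n=22: candidate gives 178, actual t_22 = 178 ✓
n=23: candidate gives 23, actual t_23 = 23 ✓
n=24: candidate gives 32, actual t_24 = 32 ✓
n=25: candidate gives 89, actual t_25 = 89 ✓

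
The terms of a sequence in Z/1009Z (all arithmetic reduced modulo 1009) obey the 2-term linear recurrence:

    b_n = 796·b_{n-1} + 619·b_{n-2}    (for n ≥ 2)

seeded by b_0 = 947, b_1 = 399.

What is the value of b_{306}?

369

b_2 = 796·399 + 619·947 = 742
b_3 = 796·742 + 619·399 = 143
b_4 = 796·143 + 619·742 = 14
b_5 = 796·14 + 619·143 = 779
b_6 = 796·779 + 619·14 = 143
b_7 = 796·143 + 619·779 = 719
Continuing the recurrence:
  b_8 = 955;  b_9 = 495;  b_10 = 381;  b_11 = 245;  b_12 = 16;  b_13 = 933
  b_14 = 867;  b_15 = 355;  b_16 = 954;  b_17 = 399;  b_18 = 30;  b_19 = 449
  b_20 = 626;  b_21 = 306;  b_22 = 445;  b_23 = 792;  b_24 = 814;  b_25 = 40
  b_26 = 936;  b_27 = 958;  b_28 = 991;  b_29 = 517;  b_30 = 826;  b_31 = 807
  b_32 = 379;  b_33 = 71;  b_34 = 525;  b_35 = 736;  b_36 = 713;  b_37 = 6
  b_38 = 145;  b_39 = 72;  b_40 = 762;  b_41 = 315;  b_42 = 983;  b_43 = 741
  b_44 = 630;  b_45 = 600;  b_46 = 839;  b_47 = 983;  b_48 = 199;  b_49 = 41
  b_50 = 431;  b_51 = 170;  b_52 = 527;  b_53 = 42;  b_54 = 441;  b_55 = 677
  b_56 = 635;  b_57 = 279;  b_58 = 668;  b_59 = 147;  b_60 = 779;  b_61 = 741
  b_62 = 479;  b_63 = 475;  b_64 = 589;  b_65 = 65;  b_66 = 623;  b_67 = 364
  b_68 = 360;  b_69 = 313;  b_70 = 785;  b_71 = 308;  b_72 = 567;  b_73 = 260
  b_74 = 965;  b_75 = 800;  b_76 = 128;  b_77 = 769;  b_78 = 191;  b_79 = 449
  b_80 = 394;  b_81 = 281;  b_82 = 395;  b_83 = 3;  b_84 = 697;  b_85 = 710
  b_86 = 720;  b_87 = 583;  b_88 = 639;  b_89 = 772;  b_90 = 44;  b_91 = 320
  b_92 = 445;  b_93 = 377;  b_94 = 417;  b_95 = 255;  b_96 = 999;  b_97 = 553
  b_98 = 128;  b_99 = 235;  b_100 = 925;  b_101 = 908;  b_102 = 796;  b_103 = 3
  b_104 = 702;  b_105 = 654;  b_106 = 608;  b_107 = 874;  b_108 = 498;  b_109 = 53
  b_110 = 327;  b_111 = 489;  b_112 = 383;  b_113 = 141;  b_114 = 199;  b_115 = 496
  b_116 = 380;  b_117 = 68;  b_118 = 774;  b_119 = 328;  b_120 = 597;  b_121 = 196
  b_122 = 879;  b_123 = 691;  b_124 = 381;  b_125 = 489;  b_126 = 512;  b_127 = 916
  b_128 = 740;  b_129 = 739;  b_130 = 980;  b_131 = 487;  b_132 = 407;  b_133 = 854
  b_134 = 410;  b_135 = 363;  b_136 = 905;  b_137 = 653;  b_138 = 353;  b_139 = 84
  b_140 = 833;  b_141 = 692;  b_142 = 955;  b_143 = 935;  b_144 = 498;  b_145 = 479
  b_146 = 399;  b_147 = 633;  b_148 = 153;  b_149 = 34;  b_150 = 691;  b_151 = 997
  b_152 = 451;  b_153 = 436;  b_154 = 645;  b_155 = 320;  b_156 = 143;  b_157 = 127
  b_158 = 926;  b_159 = 437;  b_160 = 838;  b_161 = 190;  b_162 = 995;  b_163 = 521
  b_164 = 432;  b_165 = 431;  b_166 = 39;  b_167 = 178;  b_168 = 353;  b_169 = 687
  b_170 = 537;  b_171 = 100;  b_172 = 331;  b_173 = 478;  b_174 = 157;  b_175 = 101
  b_176 = 1004;  b_177 = 17;  b_178 = 347;  b_179 = 179;  b_180 = 91;  b_181 = 608
  b_182 = 482;  b_183 = 247;  b_184 = 560;  b_185 = 316;  b_186 = 848;  b_187 = 854
  b_188 = 959;  b_189 = 470;  b_190 = 110;  b_191 = 115;  b_192 = 208;  b_193 = 647
  b_194 = 22;  b_195 = 279;  b_196 = 605;  b_197 = 449;  b_198 = 374;  b_199 = 505
  b_200 = 843;  b_201 = 857;  b_202 = 252;  b_203 = 559;  b_204 = 597;  b_205 = 916
  b_206 = 887;  b_207 = 707;  b_208 = 916;  b_209 = 365;  b_210 = 903;  b_211 = 299
  b_212 = 860;  b_213 = 892;  b_214 = 293;  b_215 = 374;  b_216 = 805;  b_217 = 510
  b_218 = 191;  b_219 = 559;  b_220 = 171;  b_221 = 844;  b_222 = 743;  b_223 = 937
  b_224 = 14;  b_225 = 882;  b_226 = 402;  b_227 = 228;  b_228 = 492;  b_229 = 12
  b_230 = 301;  b_231 = 828;  b_232 = 874;  b_233 = 463;  b_234 = 445;  b_235 = 102
  b_236 = 470;  b_237 = 361;  b_238 = 129;  b_239 = 236;  b_240 = 322;  b_241 = 814
  b_242 = 711;  b_243 = 282;  b_244 = 659;  b_245 = 894;  b_246 = 564;  b_247 = 393
  b_248 = 40;  b_249 = 659;  b_250 = 428;  b_251 = 940;  b_252 = 136;  b_253 = 969
  b_254 = 885;  b_255 = 643;  b_256 = 193;  b_257 = 731;  b_258 = 88;  b_259 = 884
  b_260 = 377;  b_261 = 737;  b_262 = 707;  b_263 = 894;  b_264 = 6;  b_265 = 185
  b_266 = 633;  b_267 = 875;  b_268 = 625;  b_269 = 864;  b_270 = 34;  b_271 = 876
  b_272 = 943;  b_273 = 343;  b_274 = 104;  b_275 = 473;  b_276 = 960;  b_277 = 524
  b_278 = 326;  b_279 = 650;  b_280 = 786;  b_281 = 844;  b_282 = 26;  b_283 = 290
  b_284 = 738;  b_285 = 118;  b_286 = 845;  b_287 = 11;  b_288 = 68;  b_289 = 397
  b_290 = 918;  b_291 = 768;  b_292 = 49;  b_293 = 815;  b_294 = 14;  b_295 = 30
  b_296 = 258;  b_297 = 949;  b_298 = 952;  b_299 = 226;  b_300 = 326;  b_301 = 835
  b_302 = 732;  b_303 = 736;  b_304 = 703
b_305 = 796·703 + 619·736 = 118
b_306 = 796·118 + 619·703 = 369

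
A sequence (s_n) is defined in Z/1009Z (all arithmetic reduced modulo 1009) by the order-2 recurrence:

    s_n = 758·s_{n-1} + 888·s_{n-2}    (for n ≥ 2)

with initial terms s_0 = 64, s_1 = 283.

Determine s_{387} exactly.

829

s_2 = 758·283 + 888·64 = 934
s_3 = 758·934 + 888·283 = 726
s_4 = 758·726 + 888·934 = 397
s_5 = 758·397 + 888·726 = 181
s_6 = 758·181 + 888·397 = 369
s_7 = 758·369 + 888·181 = 506
Continuing the recurrence:
  s_8 = 884;  s_9 = 419;  s_10 = 766;  s_11 = 204;  s_12 = 397;  s_13 = 785
  s_14 = 115;  s_15 = 257;  s_16 = 280;  s_17 = 532;  s_18 = 82;  s_19 = 811
  s_20 = 425;  s_21 = 21;  s_22 = 817;  s_23 = 246;  s_24 = 837;  s_25 = 289
  s_26 = 741;  s_27 = 11;  s_28 = 406;  s_29 = 690;  s_30 = 673;  s_31 = 846
  s_32 = 849;  s_33 = 352;  s_34 = 629;  s_35 = 320;  s_36 = 975;  s_37 = 84
  s_38 = 183;  s_39 = 407;  s_40 = 816;  s_41 = 205;  s_42 = 150;  s_43 = 103
  s_44 = 393;  s_45 = 893;  s_46 = 734;  s_47 = 323;  s_48 = 634;  s_49 = 556
  s_50 = 665;  s_51 = 906;  s_52 = 883;  s_53 = 702;  s_54 = 484;  s_55 = 419
  s_56 = 734;  s_57 = 164;  s_58 = 183;  s_59 = 817;  s_60 = 824;  s_61 = 46
  s_62 = 749;  s_63 = 163;  s_64 = 637;  s_65 = 1001;  s_66 = 606;  s_67 = 212
  s_68 = 596;  s_69 = 318;  s_70 = 425;  s_71 = 143;  s_72 = 465;  s_73 = 179
  s_74 = 715;  s_75 = 676;  s_76 = 95;  s_77 = 304;  s_78 = 993;  s_79 = 529
  s_80 = 327;  s_81 = 219;  s_82 = 310;  s_83 = 627;  s_84 = 859;  s_85 = 125
  s_86 = 901;  s_87 = 884;  s_88 = 47;  s_89 = 301;  s_90 = 491;  s_91 = 769
  s_92 = 829;  s_93 = 563;  s_94 = 538;  s_95 = 657;  s_96 = 47;  s_97 = 525
  s_98 = 771;  s_99 = 249;  s_100 = 605;  s_101 = 645;  s_102 = 1006;  s_103 = 401
  s_104 = 612;  s_105 = 676;  s_106 = 450;  s_107 = 1000;  s_108 = 277;  s_109 = 174
  s_110 = 502;  s_111 = 258;  s_112 = 625;  s_113 = 590;  s_114 = 283;  s_115 = 855
  s_116 = 375;  s_117 = 184;  s_118 = 260;  s_119 = 259;  s_120 = 395;  s_121 = 686
  s_122 = 990;  s_123 = 465;  s_124 = 610;  s_125 = 497;  s_126 = 216;  s_127 = 673
  s_128 = 687;  s_129 = 398;  s_130 = 613;  s_131 = 788;  s_132 = 469;  s_133 = 841
  s_134 = 554;  s_135 = 336;  s_136 = 989;  s_137 = 688;  s_138 = 253;  s_139 = 563
  s_140 = 613;  s_141 = 1003;  s_142 = 990;  s_143 = 450;  s_144 = 339;  s_145 = 712
  s_146 = 231;  s_147 = 154;  s_148 = 998;  s_149 = 271;  s_150 = 913;  s_151 = 386
  s_152 = 495;  s_153 = 579;  s_154 = 612;  s_155 = 327;  s_156 = 266;  s_157 = 621
  s_158 = 626;  s_159 = 812;  s_160 = 944;  s_161 = 801;  s_162 = 542;  s_163 = 116
  s_164 = 148;  s_165 = 275;  s_166 = 850;  s_167 = 580;  s_168 = 793;  s_169 = 180
  s_170 = 127;  s_171 = 829;  s_172 = 552;  s_173 = 272;  s_174 = 142;  s_175 = 58
  s_176 = 548;  s_177 = 730;  s_178 = 694;  s_179 = 825;  s_180 = 552;  s_181 = 756
  s_182 = 747;  s_183 = 520;  s_184 = 64;  s_185 = 727;  s_186 = 480;  s_187 = 416
  s_188 = 962;  s_189 = 812;  s_190 = 648;  s_191 = 431;  s_192 = 76;  s_193 = 412
  s_194 = 400;  s_195 = 89;  s_196 = 900;  s_197 = 446;  s_198 = 125;  s_199 = 424
  s_200 = 540;  s_201 = 830;  s_202 = 778;  s_203 = 938;  s_204 = 367;  s_205 = 221
  s_206 = 13;  s_207 = 266;  s_208 = 273;  s_209 = 191;  s_210 = 755;  s_211 = 283
  s_212 = 61;  s_213 = 896;  s_214 = 802;  s_215 = 45;  s_216 = 635;  s_217 = 646
  s_218 = 152;  s_219 = 726;  s_220 = 173;  s_221 = 910;  s_222 = 889;  s_223 = 730
  s_224 = 802;  s_225 = 960;  s_226 = 13;  s_227 = 648;  s_228 = 246;  s_229 = 97
  s_230 = 373;  s_231 = 585;  s_232 = 751;  s_233 = 27;  s_234 = 225;  s_235 = 798
  s_236 = 511;  s_237 = 188;  s_238 = 962;  s_239 = 148;  s_240 = 827;  s_241 = 531
  s_242 = 740;  s_243 = 241;  s_244 = 310;  s_245 = 992;  s_246 = 54;  s_247 = 611
  s_248 = 536;  s_249 = 396;  s_250 = 215;  s_251 = 28;  s_252 = 254;  s_253 = 461
  s_254 = 869;  s_255 = 548;  s_256 = 472;  s_257 = 876;  s_258 = 487;  s_259 = 810
  s_260 = 103;  s_261 = 244;  s_262 = 959;  s_263 = 179;  s_264 = 472;  s_265 = 120
  s_266 = 551;  s_267 = 547;  s_268 = 859;  s_269 = 724;  s_270 = 893;  s_271 = 34
  s_272 = 457;  s_273 = 241;  s_274 = 247;  s_275 = 661;  s_276 = 957;  s_277 = 674
  s_278 = 576;  s_279 = 895;  s_280 = 287;  s_281 = 279;  s_282 = 180;  s_283 = 772
  s_284 = 374;  s_285 = 388;  s_286 = 636;  s_287 = 261;  s_288 = 811;  s_289 = 964
  s_290 = 947;  s_291 = 827;  s_292 = 716;  s_293 = 719;  s_294 = 280;  s_295 = 125
  s_296 = 330;  s_297 = 927;  s_298 = 832;  s_299 = 872;  s_300 = 309;  s_301 = 567
  s_302 = 905;  s_303 = 884;  s_304 = 572;  s_305 = 705;  s_306 = 29;  s_307 = 244
  s_308 = 832;  s_309 = 777;  s_310 = 947;  s_311 = 247;  s_312 = 1000;  s_313 = 624
  s_314 = 860;  s_315 = 237;  s_316 = 920;  s_317 = 725;  s_318 = 324;  s_319 = 463
  s_320 = 978;  s_321 = 190;  s_322 = 457;  s_323 = 536;  s_324 = 868;  s_325 = 805
  s_326 = 662;  s_327 = 791;  s_328 = 850;  s_329 = 702;  s_330 = 441;  s_331 = 113
  s_332 = 5;  s_333 = 207;  s_334 = 915;  s_335 = 565;  s_336 = 729;  s_337 = 906
  s_338 = 202;  s_339 = 103;  s_340 = 155;  s_341 = 91;  s_342 = 782;  s_343 = 561
  s_344 = 673;  s_345 = 311;  s_346 = 937;  s_347 = 621;  s_348 = 155;  s_349 = 980
  s_350 = 632;  s_351 = 263;  s_352 = 793;  s_353 = 195;  s_354 = 398;  s_355 = 614
  s_356 = 537;  s_357 = 791;  s_358 = 840;  s_359 = 185;  s_360 = 248;  s_361 = 123
  s_362 = 668;  s_363 = 78;  s_364 = 494;  s_365 = 765;  s_366 = 461;  s_367 = 587
  s_368 = 700;  s_369 = 478;  s_370 = 149;  s_371 = 618;  s_372 = 401;  s_373 = 137
  s_374 = 839;  s_375 = 868;  s_376 = 466;  s_377 = 995;  s_378 = 605;  s_379 = 180
  s_380 = 677;  s_381 = 3;  s_382 = 68;  s_383 = 731;  s_384 = 1;  s_385 = 90
s_386 = 758·90 + 888·1 = 496
s_387 = 758·496 + 888·90 = 829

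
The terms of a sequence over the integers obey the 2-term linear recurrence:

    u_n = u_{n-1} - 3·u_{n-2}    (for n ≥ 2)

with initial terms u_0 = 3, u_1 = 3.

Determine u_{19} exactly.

u_2 = 1·3 + -3·3 = -6
u_3 = 1·-6 + -3·3 = -15
u_4 = 1·-15 + -3·-6 = 3
u_5 = 1·3 + -3·-15 = 48
u_6 = 1·48 + -3·3 = 39
u_7 = 1·39 + -3·48 = -105
u_8 = 1·-105 + -3·39 = -222
u_9 = 1·-222 + -3·-105 = 93
u_10 = 1·93 + -3·-222 = 759
u_11 = 1·759 + -3·93 = 480
u_12 = 1·480 + -3·759 = -1797
u_13 = 1·-1797 + -3·480 = -3237
u_14 = 1·-3237 + -3·-1797 = 2154
u_15 = 1·2154 + -3·-3237 = 11865
u_16 = 1·11865 + -3·2154 = 5403
u_17 = 1·5403 + -3·11865 = -30192
u_18 = 1·-30192 + -3·5403 = -46401
u_19 = 1·-46401 + -3·-30192 = 44175

44175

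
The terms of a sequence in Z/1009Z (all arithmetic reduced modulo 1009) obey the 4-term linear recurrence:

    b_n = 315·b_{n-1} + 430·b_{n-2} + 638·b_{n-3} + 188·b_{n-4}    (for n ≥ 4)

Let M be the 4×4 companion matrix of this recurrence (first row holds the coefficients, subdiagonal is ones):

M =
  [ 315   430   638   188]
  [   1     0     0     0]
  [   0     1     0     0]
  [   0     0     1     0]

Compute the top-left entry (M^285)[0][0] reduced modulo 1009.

543

(M^285)[0][0] is the top entry after applying M 285 times to the unit state (1, 0, 0, 0). Equivalently it is h_{288} for the auxiliary sequence (h_n) obeying the same recurrence with h_3 = 1 and h_i = 0 for 0 ≤ i < 3:
h_4 = 315·1 + 430·0 + 638·0 + 188·0 = 315
h_5 = 315·315 + 430·1 + 638·0 + 188·0 = 773
h_6 = 315·773 + 430·315 + 638·1 + 188·0 = 199
h_7 = 315·199 + 430·773 + 638·315 + 188·1 = 923
h_8 = 315·923 + 430·199 + 638·773 + 188·315 = 429
h_9 = 315·429 + 430·923 + 638·199 + 188·773 = 138
Continuing the recurrence:
  h_10 = 612;  h_11 = 109;  h_12 = 33;  h_13 = 444;  h_14 = 633;  h_15 = 9
  h_16 = 470;  h_17 = 549;  h_18 = 326;  h_19 = 606;  h_20 = 834;  h_21 = 47
  h_22 = 15;  h_23 = 979;  h_24 = 140;  h_25 = 165;  h_26 = 0;  h_27 = 253
  h_28 = 404;  h_29 = 694;  h_30 = 812;  h_31 = 857;  h_32 = 696;  h_33 = 253
  h_34 = 785;  h_35 = 661;  h_36 = 557;  h_37 = 88;  h_38 = 67;  h_39 = 782
  h_40 = 112;  h_41 = 996;  h_42 = 627;  h_43 = 733;  h_44 = 695;  h_45 = 390
  h_46 = 248;  h_47 = 663;  h_48 = 773;  h_49 = 352;  h_50 = 752;  h_51 = 85
  h_52 = 618;  h_53 = 242;  h_54 = 788;  h_55 = 749;  h_56 = 822;  h_57 = 169
  h_58 = 494;  h_59 = 563;  h_60 = 309;  h_61 = 249;  h_62 = 458;  h_63 = 385
  h_64 = 399;  h_65 = 635;  h_66 = 56;  h_67 = 124;  h_68 = 440;  h_69 = 941
  h_70 = 125;  h_71 = 368;  h_72 = 143;  h_73 = 848;  h_74 = 665;  h_75 = 990
  h_76 = 313;  h_77 = 107;  h_78 = 691;  h_79 = 702;  h_80 = 619;  h_81 = 278
  h_82 = 217;  h_83 = 421;  h_84 = 26;  h_85 = 546;  h_86 = 172;  h_87 = 267
  h_88 = 747;  h_89 = 486;  h_90 = 952;  h_91 = 408;  h_92 = 573;  h_93 = 274
  h_94 = 95;  h_95 = 767;  h_96 = 960;  h_97 = 699;  h_98 = 21;  h_99 = 375
  h_100 = 883;  h_101 = 1003;  h_102 = 463;  h_103 = 189;  h_104 = 48;  h_105 = 173
  h_106 = 241;  h_107 = 535;  h_108 = 61;  h_109 = 668;  h_110 = 735;  h_111 = 395
  h_112 = 297;  h_113 = 269;  h_114 = 262;  h_115 = 833;  h_116 = 140;  h_117 = 492
  h_118 = 798;  h_119 = 536;  h_120 = 600;  h_121 = 1001;  h_122 = 812;  h_123 = 347
  h_124 = 112;  h_125 = 796;  h_126 = 948;  h_127 = 662;  h_128 = 868;  h_129 = 852
  h_130 = 121;  h_131 = 58;  h_132 = 130;  h_133 = 564;  h_134 = 702;  h_135 = 526
  h_136 = 226;  h_137 = 691;  h_138 = 434;  h_139 = 886;  h_140 = 596;  h_141 = 826
  h_142 = 962;  h_143 = 280;  h_144 = 726;  h_145 = 162;  h_146 = 262;  h_147 = 60
  h_148 = 92;  h_149 = 142;  h_150 = 296;  h_151 = 278;  h_152 = 871;  h_153 = 13
  h_154 = 183;  h_155 = 212;  h_156 = 686;  h_157 = 650;  h_158 = 423;  h_159 = 331
  h_160 = 425;  h_161 = 321;  h_162 = 446;  h_163 = 444;  h_164 = 848;  h_165 = 781
  h_166 = 54;  h_167 = 624;  h_168 = 661;  h_169 = 956;  h_170 = 778;  h_171 = 524
  h_172 = 798;  h_173 = 504;  h_174 = 719;  h_175 = 472;  h_176 = 137;  h_177 = 461
  h_178 = 727;  h_179 = 1004;  h_180 = 284;  h_181 = 116;  h_182 = 545;  h_183 = 225
  h_184 = 773;  h_185 = 436;  h_186 = 359;  h_187 = 587;  h_188 = 972;  h_189 = 851
  h_190 = 970;  h_191 = 471;  h_192 = 628;  h_193 = 686;  h_194 = 348;  h_195 = 847
  h_196 = 510;  h_197 = 40;  h_198 = 240;  h_199 = 268;  h_200 = 266;  h_201 = 466
  h_202 = 17;  h_203 = 29;  h_204 = 521;  h_205 = 591;  h_206 = 41;  h_207 = 504
  h_208 = 591;  h_209 = 336;  h_210 = 83;  h_211 = 711;  h_212 = 920;  h_213 = 307
  h_214 = 959;  h_215 = 427;  h_216 = 538;  h_217 = 521;  h_218 = 613;  h_219 = 148
  h_220 = 119;  h_221 = 911;  h_222 = 925;  h_223 = 840;  h_224 = 654;  h_225 = 784
  h_226 = 966;  h_227 = 737;  h_228 = 348;  h_229 = 619;  h_230 = 556;  h_231 = 744
  h_232 = 461;  h_233 = 892;  h_234 = 978;  h_235 = 585;  h_236 = 338;  h_237 = 429
  h_238 = 99;  h_239 = 455;  h_240 = 479;  h_241 = 984;  h_242 = 479;  h_243 = 543
  h_244 = 94;  h_245 = 980;  h_246 = 604;  h_247 = 822;  h_248 = 203;  h_249 = 195
  h_250 = 692;  h_251 = 660;  h_252 = 76;  h_253 = 894;  h_254 = 753;  h_255 = 100
  h_256 = 571;  h_257 = 584;  h_258 = 193;  h_259 = 821;  h_260 = 219;  h_261 = 100
  h_262 = 641;  h_263 = 179;  h_264 = 90;  h_265 = 326;  h_266 = 752;  h_267 = 965
  h_268 = 647;  h_269 = 478;  h_270 = 251;  h_271 = 981;  h_272 = 21;  h_273 = 399
  h_274 = 581;  h_275 = 488;  h_276 = 156;  h_277 = 388;  h_278 = 436;  h_279 = 33
  h_280 = 517;  h_281 = 450;  h_282 = 924;  h_283 = 293;  h_284 = 117;  h_285 = 496
  h_286 = 138
h_287 = 315·138 + 430·496 + 638·117 + 188·293 = 33
h_288 = 315·33 + 430·138 + 638·496 + 188·117 = 543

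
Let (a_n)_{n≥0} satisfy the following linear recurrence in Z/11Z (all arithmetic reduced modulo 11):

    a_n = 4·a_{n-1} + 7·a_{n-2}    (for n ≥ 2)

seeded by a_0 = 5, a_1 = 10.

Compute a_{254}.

3

a_2 = 4·10 + 7·5 = 9
a_3 = 4·9 + 7·10 = 7
a_4 = 4·7 + 7·9 = 3
a_5 = 4·3 + 7·7 = 6
a_6 = 4·6 + 7·3 = 1
a_7 = 4·1 + 7·6 = 2
a_8 = 4·2 + 7·1 = 4
a_9 = 4·4 + 7·2 = 8
a_10 = 4·8 + 7·4 = 5
a_11 = 4·5 + 7·8 = 10
(a_10, a_11) = (5, 10) = (a_0, a_1), so the sequence has period 10.
254 ≡ 4 (mod 10), hence a_254 = a_4 = 3.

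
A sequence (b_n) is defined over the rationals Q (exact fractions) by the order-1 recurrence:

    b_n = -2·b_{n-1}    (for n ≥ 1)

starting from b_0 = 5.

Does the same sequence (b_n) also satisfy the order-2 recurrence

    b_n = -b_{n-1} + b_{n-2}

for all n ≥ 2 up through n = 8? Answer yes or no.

no

Terms b_0..b_8: 5, -10, 20, -40, 80, -160, 320, -640, 1280
n=2: candidate gives 15, actual b_2 = 20 ✗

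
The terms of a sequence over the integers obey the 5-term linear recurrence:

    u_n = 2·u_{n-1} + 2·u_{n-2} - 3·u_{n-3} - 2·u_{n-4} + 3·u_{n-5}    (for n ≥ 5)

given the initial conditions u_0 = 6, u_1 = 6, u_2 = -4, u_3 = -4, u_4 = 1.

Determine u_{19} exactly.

2541206

u_5 = 2·1 + 2·-4 + -3·-4 + -2·6 + 3·6 = 12
u_6 = 2·12 + 2·1 + -3·-4 + -2·-4 + 3·6 = 64
u_7 = 2·64 + 2·12 + -3·1 + -2·-4 + 3·-4 = 145
u_8 = 2·145 + 2·64 + -3·12 + -2·1 + 3·-4 = 368
u_9 = 2·368 + 2·145 + -3·64 + -2·12 + 3·1 = 813
u_10 = 2·813 + 2·368 + -3·145 + -2·64 + 3·12 = 1835
u_11 = 2·1835 + 2·813 + -3·368 + -2·145 + 3·64 = 4094
u_12 = 2·4094 + 2·1835 + -3·813 + -2·368 + 3·145 = 9118
u_13 = 2·9118 + 2·4094 + -3·1835 + -2·813 + 3·368 = 20397
u_14 = 2·20397 + 2·9118 + -3·4094 + -2·1835 + 3·813 = 45517
u_15 = 2·45517 + 2·20397 + -3·9118 + -2·4094 + 3·1835 = 101791
u_16 = 2·101791 + 2·45517 + -3·20397 + -2·9118 + 3·4094 = 227471
u_17 = 2·227471 + 2·101791 + -3·45517 + -2·20397 + 3·9118 = 508533
u_18 = 2·508533 + 2·227471 + -3·101791 + -2·45517 + 3·20397 = 1136792
u_19 = 2·1136792 + 2·508533 + -3·227471 + -2·101791 + 3·45517 = 2541206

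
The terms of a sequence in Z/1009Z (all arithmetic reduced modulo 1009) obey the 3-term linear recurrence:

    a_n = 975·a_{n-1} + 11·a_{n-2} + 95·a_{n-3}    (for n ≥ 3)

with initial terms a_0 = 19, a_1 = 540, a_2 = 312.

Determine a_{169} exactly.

a_3 = 975·312 + 11·540 + 95·19 = 164
a_4 = 975·164 + 11·312 + 95·540 = 724
a_5 = 975·724 + 11·164 + 95·312 = 774
a_6 = 975·774 + 11·724 + 95·164 = 255
a_7 = 975·255 + 11·774 + 95·724 = 12
a_8 = 975·12 + 11·255 + 95·774 = 252
Continuing the recurrence:
  a_9 = 654;  a_10 = 847;  a_11 = 318;  a_12 = 95;  a_13 = 13;  a_14 = 543
  a_15 = 796;  a_16 = 324;  a_17 = 893;  a_18 = 390;  a_19 = 100;  a_20 = 969
  a_21 = 159;  a_22 = 627;  a_23 = 847;  a_24 = 267;  a_25 = 273;  a_26 = 463
  a_27 = 518;  a_28 = 299;  a_29 = 166;  a_30 = 441;  a_31 = 102;  a_32 = 0
  a_33 = 639;  a_34 = 72;  a_35 = 545;  a_36 = 589;  a_37 = 881;  a_38 = 48
  a_39 = 447;  a_40 = 413;  a_41 = 480;  a_42 = 418;  a_43 = 33;  a_44 = 644
  a_45 = 15;  a_46 = 628;  a_47 = 642;  a_48 = 631;  a_49 = 872;  a_50 = 950
  a_51 = 913;  a_52 = 699;  a_53 = 852;  a_54 = 880;  a_55 = 452;  a_56 = 586
  a_57 = 36;  a_58 = 739;  a_59 = 670;  a_60 = 877;  a_61 = 334;  a_62 = 392
  a_63 = 4;  a_64 = 591;  a_65 = 37;  a_66 = 578;  a_67 = 576;  a_68 = 379
  a_69 = 937;  a_70 = 797;  a_71 = 43;  a_72 = 465;  a_73 = 847;  a_74 = 582
  a_75 = 407;  a_76 = 381;  a_77 = 399;  a_78 = 29;  a_79 = 247;  a_80 = 565
  a_81 = 388;  a_82 = 344;  a_83 = 842;  a_84 = 917;  a_85 = 674;  a_86 = 567
  a_87 = 585;  a_88 = 936;  a_89 = 224;  a_90 = 742;  a_91 = 571;  a_92 = 947
  a_93 = 177;  a_94 = 122;  a_95 = 990;  a_96 = 641;  a_97 = 686;  a_98 = 84
  a_99 = 0;  a_100 = 509;  a_101 = 764;  a_102 = 812;  a_103 = 899;  a_104 = 496
  a_105 = 544;  a_106 = 726;  a_107 = 168;  a_108 = 477;  a_109 = 114;  a_110 = 178
  a_111 = 157;  a_112 = 387;  a_113 = 434;  a_114 = 380;  a_115 = 367;  a_116 = 644
  a_117 = 79;  a_118 = 921;  a_119 = 465;  a_120 = 817;  a_121 = 256;  a_122 = 62
  a_123 = 630;  a_124 = 555;  a_125 = 4;  a_126 = 234;  a_127 = 417;  a_128 = 884
  a_129 = 797;  a_130 = 43;  a_131 = 475;  a_132 = 507;  a_133 = 144;  a_134 = 401
  a_135 = 800;  a_136 = 981;  a_137 = 424;  a_138 = 736;  a_139 = 187;  a_140 = 649
  a_141 = 470;  a_142 = 852;  a_143 = 524;  a_144 = 891;  a_145 = 915;  a_146 = 219
  a_147 = 490;  a_148 = 26;  a_149 = 86;  a_150 = 525;  a_151 = 701;  a_152 = 201
  a_153 = 302;  a_154 = 16;  a_155 = 684;  a_156 = 565;  a_157 = 933;  a_158 = 122
  a_159 = 259;  a_160 = 451;  a_161 = 114;  a_162 = 465;  a_163 = 37;  a_164 = 561
  a_165 = 283;  a_166 = 64;  a_167 = 755
a_168 = 975·755 + 11·64 + 95·283 = 910
a_169 = 975·910 + 11·755 + 95·64 = 598

598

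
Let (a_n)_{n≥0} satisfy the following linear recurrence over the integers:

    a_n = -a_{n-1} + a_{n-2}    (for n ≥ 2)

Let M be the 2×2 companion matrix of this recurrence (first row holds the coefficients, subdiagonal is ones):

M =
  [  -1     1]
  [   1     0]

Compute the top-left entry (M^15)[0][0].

-987

(M^15)[0][0] is the top entry after applying M 15 times to the unit state (1, 0). Equivalently it is h_{16} for the auxiliary sequence (h_n) obeying the same recurrence with h_1 = 1 and h_i = 0 for 0 ≤ i < 1:
h_2 = -1·1 + 1·0 = -1
h_3 = -1·-1 + 1·1 = 2
h_4 = -1·2 + 1·-1 = -3
h_5 = -1·-3 + 1·2 = 5
h_6 = -1·5 + 1·-3 = -8
h_7 = -1·-8 + 1·5 = 13
h_8 = -1·13 + 1·-8 = -21
h_9 = -1·-21 + 1·13 = 34
h_10 = -1·34 + 1·-21 = -55
h_11 = -1·-55 + 1·34 = 89
h_12 = -1·89 + 1·-55 = -144
h_13 = -1·-144 + 1·89 = 233
h_14 = -1·233 + 1·-144 = -377
h_15 = -1·-377 + 1·233 = 610
h_16 = -1·610 + 1·-377 = -987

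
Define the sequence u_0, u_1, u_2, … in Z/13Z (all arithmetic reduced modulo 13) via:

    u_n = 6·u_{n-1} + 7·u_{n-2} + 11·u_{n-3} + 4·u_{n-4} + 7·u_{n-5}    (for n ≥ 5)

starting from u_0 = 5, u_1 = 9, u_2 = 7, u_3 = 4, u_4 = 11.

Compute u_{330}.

u_5 = 6·11 + 7·4 + 11·7 + 4·9 + 7·5 = 8
u_6 = 6·8 + 7·11 + 11·4 + 4·7 + 7·9 = 0
u_7 = 6·0 + 7·8 + 11·11 + 4·4 + 7·7 = 8
u_8 = 6·8 + 7·0 + 11·8 + 4·11 + 7·4 = 0
u_9 = 6·0 + 7·8 + 11·0 + 4·8 + 7·11 = 9
u_10 = 6·9 + 7·0 + 11·8 + 4·0 + 7·8 = 3
Continuing the recurrence:
  u_11 = 9;  u_12 = 9;  u_13 = 4;  u_14 = 1;  u_15 = 8;  u_16 = 3
  u_17 = 8;  u_18 = 7;  u_19 = 1;  u_20 = 3;  u_21 = 12;  u_22 = 6
  u_23 = 11;  u_24 = 12;  u_25 = 11;  u_26 = 2;  u_27 = 8;  u_28 = 9
  u_29 = 0;  u_30 = 2;  u_31 = 1;  u_32 = 8;  u_33 = 10;  u_34 = 5
  u_35 = 11;  u_36 = 3;  u_37 = 12;  u_38 = 5;  u_39 = 5;  u_40 = 0
  u_41 = 3;  u_42 = 8;  u_43 = 7;  u_44 = 10;  u_45 = 1;  u_46 = 11
  u_47 = 7;  u_48 = 11;  u_49 = 11;  u_50 = 11;  u_51 = 5;  u_52 = 9
  u_53 = 6;  u_54 = 2;  u_55 = 3;  u_56 = 0;  u_57 = 0;  u_58 = 5
  u_59 = 4;  u_60 = 2;  u_61 = 4;  u_62 = 11;  u_63 = 11;  u_64 = 2
  u_65 = 6;  u_66 = 9;  u_67 = 5;  u_68 = 10;  u_69 = 11;  u_70 = 9
  u_71 = 12;  u_72 = 6;  u_73 = 8;  u_74 = 10;  u_75 = 7;  u_76 = 9
  u_77 = 1;  u_78 = 8;  u_79 = 5;  u_80 = 0;  u_81 = 8;  u_82 = 12
  u_83 = 9;  u_84 = 1;  u_85 = 12;  u_86 = 9;  u_87 = 9;  u_88 = 4
  u_89 = 7;  u_90 = 3;  u_91 = 2;  u_92 = 7;  u_93 = 2;  u_94 = 1
  u_95 = 9;  u_96 = 8;  u_97 = 10;  u_98 = 12;  u_99 = 0;  u_100 = 3
  u_101 = 12;  u_102 = 3;  u_103 = 11;  u_104 = 10;  u_105 = 5;  u_106 = 5
  u_107 = 6;  u_108 = 9;  u_109 = 7;  u_110 = 5;  u_111 = 3;  u_112 = 0
  u_113 = 11;  u_114 = 12;  u_115 = 1;  u_116 = 11;  u_117 = 2;  u_118 = 4
  u_119 = 0;  u_120 = 10;  u_121 = 7;  u_122 = 12;  u_123 = 12;  u_124 = 0
  u_125 = 2;  u_126 = 7;  u_127 = 6;  u_128 = 9;  u_129 = 12;  u_130 = 9
  u_131 = 11;  u_132 = 1;  u_133 = 7;  u_134 = 4;  u_135 = 9;  u_136 = 6
  u_137 = 9;  u_138 = 0;  u_139 = 11;  u_140 = 5;  u_141 = 3;  u_142 = 3
  u_143 = 8;  u_144 = 4;  u_145 = 4;  u_146 = 4;  u_147 = 6;  u_148 = 11
  u_149 = 1;  u_150 = 11;  u_151 = 12;  u_152 = 12;  u_153 = 7;  u_154 = 10
  u_155 = 2;  u_156 = 5;  u_157 = 6;  u_158 = 0;  u_159 = 6;  u_160 = 6
  u_161 = 7;  u_162 = 10;  u_163 = 4;  u_164 = 3;  u_165 = 5;  u_166 = 2
  u_167 = 10;  u_168 = 0;  u_169 = 3;  u_170 = 2;  u_171 = 9;  u_172 = 2
  u_173 = 5;  u_174 = 3;  u_175 = 8;  u_176 = 0;  u_177 = 6;  u_178 = 2
  u_179 = 3;  u_180 = 11;  u_181 = 3;  u_182 = 9;  u_183 = 1;  u_184 = 11
  u_185 = 1;  u_186 = 8;  u_187 = 9;  u_188 = 3;  u_189 = 3;  u_190 = 8
  u_191 = 12;  u_192 = 2;  u_193 = 9;  u_194 = 6;  u_195 = 4;  u_196 = 10
  u_197 = 9;  u_198 = 8;  u_199 = 6;  u_200 = 12;  u_201 = 9;  u_202 = 0
  u_203 = 2;  u_204 = 6;  u_205 = 1;  u_206 = 3;  u_207 = 8;  u_208 = 1
  u_209 = 11;  u_210 = 11;  u_211 = 12;  u_212 = 5;  u_213 = 0;  u_214 = 2
  u_215 = 10;  u_216 = 9;  u_217 = 12;  u_218 = 6;  u_219 = 0;  u_220 = 7
  u_221 = 11;  u_222 = 2;  u_223 = 0;  u_224 = 7;  u_225 = 1;  u_226 = 10
  u_227 = 2;  u_228 = 4;  u_229 = 6;  u_230 = 3;  u_231 = 0;  u_232 = 0
  u_233 = 7;  u_234 = 5;  u_235 = 9;  u_236 = 10;  u_237 = 11;  u_238 = 5
  u_239 = 2;  u_240 = 11;  u_241 = 2;  u_242 = 0;  u_243 = 9;  u_244 = 4
  u_245 = 3;  u_246 = 3;  u_247 = 2;  u_248 = 2;  u_249 = 8;  u_250 = 0
  u_251 = 3;  u_252 = 11;  u_253 = 3;  u_254 = 2;  u_255 = 10;  u_256 = 3
  u_257 = 4;  u_258 = 2;  u_259 = 10;  u_260 = 5;  u_261 = 3;  u_262 = 4
  u_263 = 11;  u_264 = 9;  u_265 = 1;  u_266 = 6;  u_267 = 6;  u_268 = 7
  u_269 = 9;  u_270 = 5;  u_271 = 2;  u_272 = 8;  u_273 = 7;  u_274 = 8
  u_275 = 7;  u_276 = 0;  u_277 = 0;  u_278 = 2;  u_279 = 5;  u_280 = 2
  u_281 = 4;  u_282 = 10;  u_283 = 1;  u_284 = 7;  u_285 = 7;  u_286 = 1
  u_287 = 11;  u_288 = 3;  u_289 = 1;  u_290 = 6;  u_291 = 10;  u_292 = 7
  u_293 = 8;  u_294 = 4;  u_295 = 5;  u_296 = 10;  u_297 = 12;  u_298 = 9
  u_299 = 10;  u_300 = 5;  u_301 = 5;  u_302 = 9;  u_303 = 0;  u_304 = 0
  u_305 = 11;  u_306 = 7;  u_307 = 0;  u_308 = 1;  u_309 = 10;  u_310 = 3
  u_311 = 5;  u_312 = 9;  u_313 = 0;  u_314 = 5;  u_315 = 1;  u_316 = 8
  u_317 = 4;  u_318 = 7;  u_319 = 2;  u_320 = 1;  u_321 = 0;  u_322 = 7
  u_323 = 6;  u_324 = 12;  u_325 = 3;  u_326 = 1;  u_327 = 11;  u_328 = 1
u_329 = 6·1 + 7·11 + 11·1 + 4·3 + 7·12 = 8
u_330 = 6·8 + 7·1 + 11·11 + 4·1 + 7·3 = 6

6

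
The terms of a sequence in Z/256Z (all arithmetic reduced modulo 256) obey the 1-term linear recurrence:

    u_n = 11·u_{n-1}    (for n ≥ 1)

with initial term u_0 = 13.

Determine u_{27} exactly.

u_1 = 11·13 = 143
u_2 = 11·143 = 37
u_3 = 11·37 = 151
u_4 = 11·151 = 125
u_5 = 11·125 = 95
u_6 = 11·95 = 21
u_7 = 11·21 = 231
u_8 = 11·231 = 237
u_9 = 11·237 = 47
u_10 = 11·47 = 5
u_11 = 11·5 = 55
u_12 = 11·55 = 93
u_13 = 11·93 = 255
u_14 = 11·255 = 245
u_15 = 11·245 = 135
u_16 = 11·135 = 205
u_17 = 11·205 = 207
u_18 = 11·207 = 229
u_19 = 11·229 = 215
u_20 = 11·215 = 61
u_21 = 11·61 = 159
u_22 = 11·159 = 213
u_23 = 11·213 = 39
u_24 = 11·39 = 173
u_25 = 11·173 = 111
u_26 = 11·111 = 197
u_27 = 11·197 = 119

119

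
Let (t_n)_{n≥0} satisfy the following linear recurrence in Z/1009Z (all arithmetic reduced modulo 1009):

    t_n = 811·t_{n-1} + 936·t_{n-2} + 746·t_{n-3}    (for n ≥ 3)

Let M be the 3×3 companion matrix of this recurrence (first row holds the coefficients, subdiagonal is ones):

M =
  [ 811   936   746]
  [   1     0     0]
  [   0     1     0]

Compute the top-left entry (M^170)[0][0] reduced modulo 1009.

178

(M^170)[0][0] is the top entry after applying M 170 times to the unit state (1, 0, 0). Equivalently it is h_{172} for the auxiliary sequence (h_n) obeying the same recurrence with h_2 = 1 and h_i = 0 for 0 ≤ i < 2:
h_3 = 811·1 + 936·0 + 746·0 = 811
h_4 = 811·811 + 936·1 + 746·0 = 789
h_5 = 811·789 + 936·811 + 746·1 = 238
h_6 = 811·238 + 936·789 + 746·811 = 830
h_7 = 811·830 + 936·238 + 746·789 = 253
h_8 = 811·253 + 936·830 + 746·238 = 270
Continuing the recurrence:
  h_9 = 373;  h_10 = 328;  h_11 = 275;  h_12 = 82;  h_13 = 523;  h_14 = 764
  h_15 = 873;  h_16 = 92;  h_17 = 652;  h_18 = 856;  h_19 = 880;  h_20 = 441
  h_21 = 680;  h_22 = 282;  h_23 = 521;  h_24 = 116;  h_25 = 39;  h_26 = 155
  h_27 = 531;  h_28 = 424;  h_29 = 987;  h_30 = 236;  h_31 = 770;  h_32 = 565
  h_33 = 913;  h_34 = 260;  h_35 = 661;  h_36 = 506;  h_37 = 114;  h_38 = 735
  h_39 = 635;  h_40 = 505;  h_41 = 383;  h_42 = 798;  h_43 = 66;  h_44 = 488
  h_45 = 465;  h_46 = 244;  h_47 = 280;  h_48 = 199;  h_49 = 93;  h_50 = 373
  h_51 = 208;  h_52 = 965;  h_53 = 365;  h_54 = 345;  h_55 = 364;  h_56 = 476
  h_57 = 335;  h_58 = 954;  h_59 = 489;  h_60 = 708;  h_61 = 24;  h_62 = 613
  h_63 = 433;  h_64 = 429;  h_65 = 714;  h_66 = 997;  h_67 = 885;  h_68 = 95
  h_69 = 461;  h_70 = 993;  h_71 = 25;  h_72 = 91;  h_73 = 509;  h_74 = 17
  h_75 = 120;  h_76 = 554;  h_77 = 175;  h_78 = 302;  h_79 = 680;  h_80 = 98
  h_81 = 862;  h_82 = 516;  h_83 = 842;  h_84 = 762;  h_85 = 55;  h_86 = 612
  h_87 = 310;  h_88 = 559;  h_89 = 360;  h_90 = 111;  h_91 = 471;  h_92 = 714
  h_93 = 888;  h_94 = 322;  h_95 = 464;  h_96 = 192;  h_97 = 830;  h_98 = 294
  h_99 = 214;  h_100 = 396;  h_101 = 178;  h_102 = 646;  h_103 = 137;  h_104 = 991
  h_105 = 240;  h_106 = 501;  h_107 = 15;  h_108 = 255;  h_109 = 290;  h_110 = 740
  h_111 = 342;  h_112 = 767;  h_113 = 869;  h_114 = 845;  h_115 = 393;  h_116 = 239
  h_117 = 418;  h_118 = 248;  h_119 = 803;  h_120 = 533;  h_121 = 675;  h_122 = 681
  h_123 = 606;  h_124 = 879;  h_125 = 163;  h_126 = 467;  h_127 = 455;  h_128 = 444
  h_129 = 230;  h_130 = 147;  h_131 = 790;  h_132 = 393;  h_133 = 412;  h_134 = 809
  h_135 = 2;  h_136 = 694;  h_137 = 807;  h_138 = 916;  h_139 = 979;  h_140 = 270
  h_141 = 432;  h_142 = 517;  h_143 = 924;  h_144 = 679;  h_145 = 150;  h_146 = 601
  h_147 = 229;  h_148 = 487;  h_149 = 215;  h_150 = 894;  h_151 = 74;  h_152 = 765
  h_153 = 507;  h_154 = 882;  h_155 = 848;  h_156 = 636;  h_157 = 955;  h_158 = 553
  h_159 = 619;  h_160 = 603;  h_161 = 752;  h_162 = 465;  h_163 = 172;  h_164 = 599
  h_165 = 815;  h_166 = 908;  h_167 = 730;  h_168 = 629;  h_169 = 81;  h_170 = 323
h_171 = 811·323 + 936·81 + 746·629 = 812
h_172 = 811·812 + 936·323 + 746·81 = 178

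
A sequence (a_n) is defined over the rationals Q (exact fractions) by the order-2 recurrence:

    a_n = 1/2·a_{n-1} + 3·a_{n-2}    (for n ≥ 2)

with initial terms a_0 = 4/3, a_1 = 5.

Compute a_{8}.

63349/128

a_2 = 1/2·5 + 3·4/3 = 13/2
a_3 = 1/2·13/2 + 3·5 = 73/4
a_4 = 1/2·73/4 + 3·13/2 = 229/8
a_5 = 1/2·229/8 + 3·73/4 = 1105/16
a_6 = 1/2·1105/16 + 3·229/8 = 3853/32
a_7 = 1/2·3853/32 + 3·1105/16 = 17113/64
a_8 = 1/2·17113/64 + 3·3853/32 = 63349/128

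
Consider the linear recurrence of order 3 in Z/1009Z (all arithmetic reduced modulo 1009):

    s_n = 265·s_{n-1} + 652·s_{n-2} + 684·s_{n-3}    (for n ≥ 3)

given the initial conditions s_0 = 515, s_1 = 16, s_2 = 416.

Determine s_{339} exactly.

918

s_3 = 265·416 + 652·16 + 684·515 = 720
s_4 = 265·720 + 652·416 + 684·16 = 764
s_5 = 265·764 + 652·720 + 684·416 = 921
s_6 = 265·921 + 652·764 + 684·720 = 666
s_7 = 265·666 + 652·921 + 684·764 = 975
s_8 = 265·975 + 652·666 + 684·921 = 781
Continuing the recurrence:
  s_9 = 635;  s_10 = 399;  s_11 = 563;  s_12 = 159;  s_13 = 43;  s_14 = 700
  s_15 = 421;  s_16 = 49;  s_17 = 446;  s_18 = 196;  s_19 = 900;  s_20 = 371
  s_21 = 880;  s_22 = 972;  s_23 = 429;  s_24 = 316;  s_25 = 125;  s_26 = 850
  s_27 = 232;  s_28 = 934;  s_29 = 435;  s_30 = 56;  s_31 = 964;  s_32 = 256
  s_33 = 120;  s_34 = 438;  s_35 = 120;  s_36 = 901;  s_37 = 98;  s_38 = 301
  s_39 = 168;  s_40 = 59;  s_41 = 103;  s_42 = 64;  s_43 = 365;  s_44 = 42
  s_45 = 276;  s_46 = 61;  s_47 = 847;  s_48 = 979;  s_49 = 798;  s_50 = 382
  s_51 = 651;  s_52 = 789;  s_53 = 851;  s_54 = 661;  s_55 = 371;  s_56 = 462
  s_57 = 165;  s_58 = 376;  s_59 = 566;  s_60 = 475;  s_61 = 386;  s_62 = 6
  s_63 = 5;  s_64 = 867;  s_65 = 4;  s_66 = 688;  s_67 = 17;  s_68 = 758
  s_69 = 462;  s_70 = 676;  s_71 = 935;  s_72 = 580;  s_73 = 778;  s_74 = 962
  s_75 = 574;  s_76 = 795;  s_77 = 852;  s_78 = 602;  s_79 = 591;  s_80 = 798
  s_81 = 579;  s_82 = 363;  s_83 = 445;  s_84 = 950;  s_85 = 135;  s_86 = 1005
  s_87 = 190;  s_88 = 840;  s_89 = 684;  s_90 = 241;  s_91 = 727;  s_92 = 353
  s_93 = 868;  s_94 = 912;  s_95 = 717;  s_96 = 47;  s_97 = 910;  s_98 = 427
  s_99 = 35;  s_100 = 1;  s_101 = 345;  s_102 = 991;  s_103 = 892;  s_104 = 520
  s_105 = 772;  s_106 = 461;  s_107 = 441;  s_108 = 52;  s_109 = 137;  s_110 = 541
  s_111 = 872;  s_112 = 481;  s_113 = 549;  s_114 = 131;  s_115 = 232;  s_116 = 755
  s_117 = 10;  s_118 = 775;  s_119 = 826;  s_120 = 514;  s_121 = 116;  s_122 = 554
  s_123 = 906;  s_124 = 576;  s_125 = 280;  s_126 = 925;  s_127 = 343;  s_128 = 622
  s_129 = 58;  s_130 = 685;  s_131 = 38;  s_132 = 943;  s_133 = 587;  s_134 = 282
  s_135 = 638;  s_136 = 719;  s_137 = 271;  s_138 = 283;  s_139 = 859;  s_140 = 187
  s_141 = 31;  s_142 = 296;  s_143 = 544;  s_144 = 161;  s_145 = 471;  s_146 = 519
  s_147 = 810;  s_148 = 399;  s_149 = 31;  s_150 = 68;  s_151 = 376;  s_152 = 713
  s_153 = 325;  s_154 = 985;  s_155 = 49;  s_156 = 684;  s_157 = 37;  s_158 = 933
  s_159 = 637;  s_160 = 274;  s_161 = 62;  s_162 = 161;  s_163 = 93;  s_164 = 495
  s_165 = 244;  s_166 = 998;  s_167 = 343;  s_168 = 387;  s_169 = 832;  s_170 = 107
  s_171 = 75;  s_172 = 859;  s_173 = 609;  s_174 = 868;  s_175 = 817;  s_176 = 305
  s_177 = 457;  s_178 = 963;  s_179 = 993;  s_180 = 881;  s_181 = 868;  s_182 = 414
  s_183 = 856;  s_184 = 760;  s_185 = 391;  s_186 = 73;  s_187 = 34;  s_188 = 161
  s_189 = 748;  s_190 = 541;  s_191 = 579;  s_192 = 727;  s_193 = 828;  s_194 = 749
  s_195 = 593;  s_196 = 36;  s_197 = 392;  s_198 = 212;  s_199 = 391;  s_200 = 422
  s_201 = 207;  s_202 = 115;  s_203 = 37;  s_204 = 357;  s_205 = 634;  s_206 = 284
  s_207 = 282;  s_208 = 371;  s_209 = 187;  s_210 = 15;  s_211 = 279;  s_212 = 742
  s_213 = 333;  s_214 = 61;  s_215 = 203;  s_216 = 477;  s_217 = 812;  s_218 = 105
  s_219 = 642;  s_220 = 924;  s_221 = 712;  s_222 = 285;  s_223 = 316;  s_224 = 827
  s_225 = 601;  s_226 = 459;  s_227 = 534;  s_228 = 266;  s_229 = 80;  s_230 = 902
  s_231 = 922;  s_232 = 243;  s_233 = 68;  s_234 = 913;  s_235 = 461;  s_236 = 140
  s_237 = 587;  s_238 = 146;  s_239 = 566;  s_240 = 930;  s_241 = 974;  s_242 = 454
  s_243 = 67;  s_244 = 240;  s_245 = 94;  s_246 = 193;  s_247 = 127;  s_248 = 798
  s_249 = 488;  s_250 = 923;  s_251 = 721;  s_252 = 609;  s_253 = 550;  s_254 = 748
  s_255 = 700;  s_256 = 36;  s_257 = 860;  s_258 = 665;  s_259 = 783;  s_260 = 353
  s_261 = 480;  s_262 = 972;  s_263 = 756;  s_264 = 36;  s_265 = 896;  s_266 = 77
  s_267 = 614;  s_268 = 416;  s_269 = 214;  s_270 = 249;  s_271 = 692;  s_272 = 721
  s_273 = 320;  s_274 = 49;  s_275 = 417;  s_276 = 111;  s_277 = 836;  s_278 = 983
  s_279 = 634;  s_280 = 438;  s_281 = 91;  s_282 = 723;  s_283 = 614;  s_284 = 140
  s_285 = 653;  s_286 = 199;  s_287 = 130;  s_288 = 405;  s_289 = 276;  s_290 = 322
  s_291 = 469;  s_292 = 351;  s_293 = 534;  s_294 = 1002;  s_295 = 168;  s_296 = 603
  s_297 = 185;  s_298 = 125;  s_299 = 148;  s_300 = 55;  s_301 = 825;  s_302 = 549
  s_303 = 579;  s_304 = 89;  s_305 = 688;  s_306 = 714;  s_307 = 434;  s_308 = 761
  s_309 = 333;  s_310 = 416;  s_311 = 320;  s_312 = 602;  s_313 = 900;  s_314 = 306
  s_315 = 28;  s_316 = 197;  s_317 = 272;  s_318 = 723;  s_319 = 196;  s_320 = 57
  s_321 = 750;  s_322 = 684;  s_323 = 930;  s_324 = 672;  s_325 = 127;  s_326 = 37
  s_327 = 334;  s_328 = 729;  s_329 = 373;  s_330 = 454;  s_331 = 456;  s_332 = 995
  s_333 = 756;  s_334 = 634;  s_335 = 541;  s_336 = 261;  s_337 = 930
s_338 = 265·930 + 652·261 + 684·541 = 655
s_339 = 265·655 + 652·930 + 684·261 = 918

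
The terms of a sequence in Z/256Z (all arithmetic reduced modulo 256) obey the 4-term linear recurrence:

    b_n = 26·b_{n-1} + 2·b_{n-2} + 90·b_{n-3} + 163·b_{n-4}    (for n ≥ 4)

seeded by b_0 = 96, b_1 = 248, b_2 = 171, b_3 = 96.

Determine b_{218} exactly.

175

b_4 = 26·96 + 2·171 + 90·248 + 163·96 = 102
b_5 = 26·102 + 2·96 + 90·171 + 163·248 = 34
b_6 = 26·34 + 2·102 + 90·96 + 163·171 = 225
b_7 = 26·225 + 2·34 + 90·102 + 163·96 = 26
b_8 = 26·26 + 2·225 + 90·34 + 163·102 = 76
b_9 = 26·76 + 2·26 + 90·225 + 163·34 = 172
Continuing the recurrence:
  b_10 = 119;  b_11 = 180;  b_12 = 18;  b_13 = 150;  b_14 = 109;  b_15 = 46
  b_16 = 184;  b_17 = 224;  b_18 = 195;  b_19 = 136;  b_20 = 62;  b_21 = 138
  b_22 = 121;  b_23 = 194;  b_24 = 164;  b_25 = 148;  b_26 = 143;  b_27 = 220
  b_28 = 234;  b_29 = 254;  b_30 = 5;  b_31 = 214;  b_32 = 16;  b_33 = 200
  b_34 = 219;  b_35 = 176;  b_36 = 22;  b_37 = 242;  b_38 = 17;  b_39 = 106
  b_40 = 252;  b_41 = 124;  b_42 = 167;  b_43 = 4;  b_44 = 194;  b_45 = 102
  b_46 = 157;  b_47 = 126;  b_48 = 104;  b_49 = 176;  b_50 = 243;  b_51 = 216
  b_52 = 238;  b_53 = 90;  b_54 = 169;  b_55 = 18;  b_56 = 84;  b_57 = 100
  b_58 = 191;  b_59 = 44;  b_60 = 154;  b_61 = 206;  b_62 = 53;  b_63 = 38
  b_64 = 192;  b_65 = 152;  b_66 = 11;  b_67 = 0;  b_68 = 198;  b_69 = 194
  b_70 = 65;  b_71 = 186;  b_72 = 172;  b_73 = 76;  b_74 = 215;  b_75 = 84
  b_76 = 114;  b_77 = 54;  b_78 = 205;  b_79 = 206;  b_80 = 24;  b_81 = 128
  b_82 = 35;  b_83 = 40;  b_84 = 158;  b_85 = 42;  b_86 = 217;  b_87 = 98
  b_88 = 4;  b_89 = 52;  b_90 = 239;  b_91 = 124;  b_92 = 74;  b_93 = 158
  b_94 = 101;  b_95 = 118;  b_96 = 112;  b_97 = 104;  b_98 = 59;  b_99 = 80
  b_100 = 118;  b_101 = 146;  b_102 = 113;  b_103 = 10;  b_104 = 92;  b_105 = 28
  b_106 = 7;  b_107 = 164;  b_108 = 34;  b_109 = 6;  b_110 = 253;  b_111 = 30
  b_112 = 200;  b_113 = 80;  b_114 = 83;  b_115 = 120;  b_116 = 78;  b_117 = 250
  b_118 = 9;  b_119 = 178;  b_120 = 180;  b_121 = 4;  b_122 = 31;  b_123 = 204
  b_124 = 250;  b_125 = 110;  b_126 = 149;  b_127 = 198;  b_128 = 32;  b_129 = 56
  b_130 = 107;  b_131 = 160;  b_132 = 38;  b_133 = 98;  b_134 = 161;  b_135 = 90
  b_136 = 12;  b_137 = 236;  b_138 = 55;  b_139 = 244;  b_140 = 210;  b_141 = 214
  b_142 = 45;  b_143 = 110;  b_144 = 120;  b_145 = 32;  b_146 = 131;  b_147 = 200
  b_148 = 254;  b_149 = 202;  b_150 = 57;  b_151 = 2;  b_152 = 100;  b_153 = 212
  b_154 = 79;  b_155 = 28;  b_156 = 170;  b_157 = 62;  b_158 = 197;  b_159 = 22
  b_160 = 208;  b_161 = 8;  b_162 = 155;  b_163 = 240;  b_164 = 214;  b_165 = 50
  b_166 = 209;  b_167 = 170;  b_168 = 188;  b_169 = 188;  b_170 = 103;  b_171 = 68
  b_172 = 130;  b_173 = 166;  b_174 = 93;  b_175 = 190;  b_176 = 40;  b_177 = 240
  b_178 = 179;  b_179 = 24;  b_180 = 174;  b_181 = 154;  b_182 = 105;  b_183 = 82
  b_184 = 20;  b_185 = 164;  b_186 = 127;  b_187 = 108;  b_188 = 90;  b_189 = 14
  b_190 = 245;  b_191 = 102;  b_192 = 128;  b_193 = 216;  b_194 = 203;  b_195 = 64
  b_196 = 134;  b_197 = 2;  b_198 = 1;  b_199 = 250;  b_200 = 108;  b_201 = 140
  b_202 = 151;  b_203 = 148;  b_204 = 50;  b_205 = 118;  b_206 = 141;  b_207 = 14
  b_208 = 216;  b_209 = 192;  b_210 = 227;  b_211 = 104;  b_212 = 94;  b_213 = 106
  b_214 = 153;  b_215 = 162;  b_216 = 196
b_217 = 26·196 + 2·162 + 90·153 + 163·106 = 116
b_218 = 26·116 + 2·196 + 90·162 + 163·153 = 175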